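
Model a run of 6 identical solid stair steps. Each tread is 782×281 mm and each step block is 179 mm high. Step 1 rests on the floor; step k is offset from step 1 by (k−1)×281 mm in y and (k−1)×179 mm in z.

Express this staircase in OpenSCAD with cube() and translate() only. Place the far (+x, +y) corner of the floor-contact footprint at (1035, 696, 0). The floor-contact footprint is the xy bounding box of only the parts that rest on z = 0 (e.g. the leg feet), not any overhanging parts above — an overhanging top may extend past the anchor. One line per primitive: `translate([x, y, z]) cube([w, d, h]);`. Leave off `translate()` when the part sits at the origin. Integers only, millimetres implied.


translate([253, 415, 0]) cube([782, 281, 179]);
translate([253, 696, 179]) cube([782, 281, 179]);
translate([253, 977, 358]) cube([782, 281, 179]);
translate([253, 1258, 537]) cube([782, 281, 179]);
translate([253, 1539, 716]) cube([782, 281, 179]);
translate([253, 1820, 895]) cube([782, 281, 179]);


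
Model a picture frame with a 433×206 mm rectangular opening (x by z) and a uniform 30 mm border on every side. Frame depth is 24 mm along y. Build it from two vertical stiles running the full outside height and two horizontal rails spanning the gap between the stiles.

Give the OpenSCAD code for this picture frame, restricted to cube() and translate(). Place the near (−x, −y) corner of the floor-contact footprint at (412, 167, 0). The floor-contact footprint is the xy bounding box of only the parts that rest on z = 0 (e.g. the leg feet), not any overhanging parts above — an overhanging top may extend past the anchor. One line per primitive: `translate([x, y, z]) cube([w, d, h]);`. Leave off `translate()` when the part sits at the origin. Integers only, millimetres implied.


translate([412, 167, 0]) cube([30, 24, 266]);
translate([875, 167, 0]) cube([30, 24, 266]);
translate([442, 167, 0]) cube([433, 24, 30]);
translate([442, 167, 236]) cube([433, 24, 30]);


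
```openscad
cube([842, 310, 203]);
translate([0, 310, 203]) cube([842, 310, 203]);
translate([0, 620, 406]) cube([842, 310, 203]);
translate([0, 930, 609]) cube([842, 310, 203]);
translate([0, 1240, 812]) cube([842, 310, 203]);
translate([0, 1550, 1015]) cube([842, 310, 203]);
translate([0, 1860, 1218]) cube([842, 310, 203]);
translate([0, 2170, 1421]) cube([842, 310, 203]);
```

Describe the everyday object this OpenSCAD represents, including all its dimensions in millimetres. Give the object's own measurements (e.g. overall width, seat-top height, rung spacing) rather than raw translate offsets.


A straight staircase of 8 solid steps. Each step is 842 mm wide (x), 310 mm deep (y, the going) and 203 mm tall (the rise). The first step rests on the floor; each subsequent step sits one going further in +y and one rise higher in +z, directly behind and above the previous step with no overlap.


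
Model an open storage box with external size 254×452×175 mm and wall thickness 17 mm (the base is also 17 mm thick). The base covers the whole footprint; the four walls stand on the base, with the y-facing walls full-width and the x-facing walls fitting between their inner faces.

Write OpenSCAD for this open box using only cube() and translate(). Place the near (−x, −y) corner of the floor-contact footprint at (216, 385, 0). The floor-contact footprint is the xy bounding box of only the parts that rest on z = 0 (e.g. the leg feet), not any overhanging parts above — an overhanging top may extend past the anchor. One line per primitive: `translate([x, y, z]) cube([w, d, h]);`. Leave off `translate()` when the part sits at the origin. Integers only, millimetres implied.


translate([216, 385, 0]) cube([254, 452, 17]);
translate([216, 385, 17]) cube([254, 17, 158]);
translate([216, 820, 17]) cube([254, 17, 158]);
translate([216, 402, 17]) cube([17, 418, 158]);
translate([453, 402, 17]) cube([17, 418, 158]);


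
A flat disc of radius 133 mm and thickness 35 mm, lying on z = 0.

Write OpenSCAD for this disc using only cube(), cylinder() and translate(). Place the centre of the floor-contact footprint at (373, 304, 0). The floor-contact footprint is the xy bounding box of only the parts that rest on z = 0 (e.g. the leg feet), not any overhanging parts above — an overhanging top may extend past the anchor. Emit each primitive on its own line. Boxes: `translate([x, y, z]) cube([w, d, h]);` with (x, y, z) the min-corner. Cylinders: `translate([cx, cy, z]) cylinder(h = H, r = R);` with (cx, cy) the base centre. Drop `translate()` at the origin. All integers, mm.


translate([373, 304, 0]) cylinder(h = 35, r = 133);


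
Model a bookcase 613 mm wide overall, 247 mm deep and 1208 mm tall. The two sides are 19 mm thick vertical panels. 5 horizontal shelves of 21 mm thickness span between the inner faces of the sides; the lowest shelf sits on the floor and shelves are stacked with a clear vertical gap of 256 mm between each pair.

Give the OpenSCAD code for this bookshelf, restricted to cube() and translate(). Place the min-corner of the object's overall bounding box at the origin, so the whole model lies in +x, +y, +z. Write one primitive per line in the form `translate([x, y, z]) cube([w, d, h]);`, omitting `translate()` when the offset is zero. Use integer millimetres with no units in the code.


cube([19, 247, 1208]);
translate([594, 0, 0]) cube([19, 247, 1208]);
translate([19, 0, 0]) cube([575, 247, 21]);
translate([19, 0, 277]) cube([575, 247, 21]);
translate([19, 0, 554]) cube([575, 247, 21]);
translate([19, 0, 831]) cube([575, 247, 21]);
translate([19, 0, 1108]) cube([575, 247, 21]);


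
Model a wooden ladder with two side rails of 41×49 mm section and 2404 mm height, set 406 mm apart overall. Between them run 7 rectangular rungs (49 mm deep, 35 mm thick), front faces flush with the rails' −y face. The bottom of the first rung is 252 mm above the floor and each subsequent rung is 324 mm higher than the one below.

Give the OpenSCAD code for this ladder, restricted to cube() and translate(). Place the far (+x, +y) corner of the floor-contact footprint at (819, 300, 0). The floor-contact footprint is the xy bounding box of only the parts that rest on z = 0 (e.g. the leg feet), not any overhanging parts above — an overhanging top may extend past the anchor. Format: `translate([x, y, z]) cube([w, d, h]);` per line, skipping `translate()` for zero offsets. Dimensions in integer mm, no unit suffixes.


translate([413, 251, 0]) cube([41, 49, 2404]);
translate([778, 251, 0]) cube([41, 49, 2404]);
translate([454, 251, 252]) cube([324, 49, 35]);
translate([454, 251, 576]) cube([324, 49, 35]);
translate([454, 251, 900]) cube([324, 49, 35]);
translate([454, 251, 1224]) cube([324, 49, 35]);
translate([454, 251, 1548]) cube([324, 49, 35]);
translate([454, 251, 1872]) cube([324, 49, 35]);
translate([454, 251, 2196]) cube([324, 49, 35]);


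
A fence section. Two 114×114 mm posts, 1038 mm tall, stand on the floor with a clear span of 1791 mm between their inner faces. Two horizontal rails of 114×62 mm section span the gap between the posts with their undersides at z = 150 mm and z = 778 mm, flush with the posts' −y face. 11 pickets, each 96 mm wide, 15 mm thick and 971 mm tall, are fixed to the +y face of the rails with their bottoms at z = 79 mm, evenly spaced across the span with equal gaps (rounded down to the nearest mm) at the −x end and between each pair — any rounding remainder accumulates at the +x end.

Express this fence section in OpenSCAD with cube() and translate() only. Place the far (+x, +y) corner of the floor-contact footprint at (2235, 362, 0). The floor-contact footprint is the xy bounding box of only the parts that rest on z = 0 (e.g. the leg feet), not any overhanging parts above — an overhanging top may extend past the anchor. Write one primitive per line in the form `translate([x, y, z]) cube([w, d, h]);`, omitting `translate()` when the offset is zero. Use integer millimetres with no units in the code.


translate([216, 248, 0]) cube([114, 114, 1038]);
translate([2121, 248, 0]) cube([114, 114, 1038]);
translate([330, 248, 150]) cube([1791, 114, 62]);
translate([330, 248, 778]) cube([1791, 114, 62]);
translate([391, 362, 79]) cube([96, 15, 971]);
translate([548, 362, 79]) cube([96, 15, 971]);
translate([705, 362, 79]) cube([96, 15, 971]);
translate([862, 362, 79]) cube([96, 15, 971]);
translate([1019, 362, 79]) cube([96, 15, 971]);
translate([1176, 362, 79]) cube([96, 15, 971]);
translate([1333, 362, 79]) cube([96, 15, 971]);
translate([1490, 362, 79]) cube([96, 15, 971]);
translate([1647, 362, 79]) cube([96, 15, 971]);
translate([1804, 362, 79]) cube([96, 15, 971]);
translate([1961, 362, 79]) cube([96, 15, 971]);


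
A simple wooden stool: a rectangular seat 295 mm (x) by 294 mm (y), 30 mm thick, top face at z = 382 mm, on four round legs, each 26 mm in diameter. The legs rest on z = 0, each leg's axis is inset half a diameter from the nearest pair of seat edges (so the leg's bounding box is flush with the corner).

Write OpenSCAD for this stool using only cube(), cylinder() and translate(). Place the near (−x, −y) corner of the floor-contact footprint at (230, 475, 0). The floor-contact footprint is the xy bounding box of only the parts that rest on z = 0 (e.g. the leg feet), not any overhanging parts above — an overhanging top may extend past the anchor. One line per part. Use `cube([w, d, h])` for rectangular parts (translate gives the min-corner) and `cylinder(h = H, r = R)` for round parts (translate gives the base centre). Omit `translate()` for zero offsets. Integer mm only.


translate([230, 475, 352]) cube([295, 294, 30]);
translate([243, 488, 0]) cylinder(h = 352, r = 13);
translate([512, 488, 0]) cylinder(h = 352, r = 13);
translate([243, 756, 0]) cylinder(h = 352, r = 13);
translate([512, 756, 0]) cylinder(h = 352, r = 13);


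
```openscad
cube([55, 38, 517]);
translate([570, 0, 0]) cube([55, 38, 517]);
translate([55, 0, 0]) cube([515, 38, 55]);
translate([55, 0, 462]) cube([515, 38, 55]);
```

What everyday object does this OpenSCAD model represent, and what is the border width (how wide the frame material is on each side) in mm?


A picture frame. The border width is 55 mm.

Four thin pieces enclosing a rectangular opening — a picture frame. The two full-height stiles are 517 mm tall; the top rail sits at z = 462 and is 55 mm tall, so the border above the opening is 517 − 462 = 55 mm, matching the stile x-width.


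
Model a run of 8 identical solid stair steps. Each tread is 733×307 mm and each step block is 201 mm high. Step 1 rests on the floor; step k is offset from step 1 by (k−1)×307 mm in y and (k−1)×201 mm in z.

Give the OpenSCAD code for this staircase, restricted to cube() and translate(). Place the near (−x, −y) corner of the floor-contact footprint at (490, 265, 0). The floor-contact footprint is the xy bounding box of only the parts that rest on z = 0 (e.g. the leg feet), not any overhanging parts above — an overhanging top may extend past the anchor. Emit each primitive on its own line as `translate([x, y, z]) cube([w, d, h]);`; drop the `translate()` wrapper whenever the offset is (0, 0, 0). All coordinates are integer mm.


translate([490, 265, 0]) cube([733, 307, 201]);
translate([490, 572, 201]) cube([733, 307, 201]);
translate([490, 879, 402]) cube([733, 307, 201]);
translate([490, 1186, 603]) cube([733, 307, 201]);
translate([490, 1493, 804]) cube([733, 307, 201]);
translate([490, 1800, 1005]) cube([733, 307, 201]);
translate([490, 2107, 1206]) cube([733, 307, 201]);
translate([490, 2414, 1407]) cube([733, 307, 201]);


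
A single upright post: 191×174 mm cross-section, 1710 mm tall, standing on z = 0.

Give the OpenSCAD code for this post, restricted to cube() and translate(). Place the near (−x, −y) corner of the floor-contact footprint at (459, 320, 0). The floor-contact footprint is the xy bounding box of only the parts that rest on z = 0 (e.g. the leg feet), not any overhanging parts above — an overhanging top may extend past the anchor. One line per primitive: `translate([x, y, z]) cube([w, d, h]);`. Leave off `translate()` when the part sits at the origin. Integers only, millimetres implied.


translate([459, 320, 0]) cube([191, 174, 1710]);


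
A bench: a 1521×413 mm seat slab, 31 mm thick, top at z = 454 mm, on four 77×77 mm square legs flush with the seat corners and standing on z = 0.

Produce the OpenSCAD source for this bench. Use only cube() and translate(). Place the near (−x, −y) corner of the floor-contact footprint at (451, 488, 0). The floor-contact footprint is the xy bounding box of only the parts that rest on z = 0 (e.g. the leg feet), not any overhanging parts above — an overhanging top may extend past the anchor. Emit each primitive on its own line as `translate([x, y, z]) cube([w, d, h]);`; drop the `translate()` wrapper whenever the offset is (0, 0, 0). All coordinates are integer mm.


// leg_h = 454 − 31 = 423
translate([451, 488, 423]) cube([1521, 413, 31]);
translate([451, 488, 0]) cube([77, 77, 423]);
translate([451, 824, 0]) cube([77, 77, 423]);
translate([1895, 488, 0]) cube([77, 77, 423]);
translate([1895, 824, 0]) cube([77, 77, 423]);


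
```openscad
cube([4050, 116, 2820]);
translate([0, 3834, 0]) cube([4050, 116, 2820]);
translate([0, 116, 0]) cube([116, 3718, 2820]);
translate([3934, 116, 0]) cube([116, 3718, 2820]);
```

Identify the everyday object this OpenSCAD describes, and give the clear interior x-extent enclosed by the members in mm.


A house (or room) frame. The interior width is 3818 mm.

Four 2820 mm walls enclosing a rectangle with no floor or roof — a room or house frame. Outside width is 4050 mm and wall thickness is 116 mm, so the interior width is 4050 − 2 × 116 = 3818 mm.


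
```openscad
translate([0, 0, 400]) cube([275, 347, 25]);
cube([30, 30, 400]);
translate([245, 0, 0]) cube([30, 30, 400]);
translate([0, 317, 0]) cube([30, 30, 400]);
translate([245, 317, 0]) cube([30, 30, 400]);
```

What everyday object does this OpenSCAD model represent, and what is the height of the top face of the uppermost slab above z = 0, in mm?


A stool. The seat height is 425 mm.

A 275×347×25 slab at z = 400 on four corner posts — a stool. The seat top is 400 + 25 = 425 mm.


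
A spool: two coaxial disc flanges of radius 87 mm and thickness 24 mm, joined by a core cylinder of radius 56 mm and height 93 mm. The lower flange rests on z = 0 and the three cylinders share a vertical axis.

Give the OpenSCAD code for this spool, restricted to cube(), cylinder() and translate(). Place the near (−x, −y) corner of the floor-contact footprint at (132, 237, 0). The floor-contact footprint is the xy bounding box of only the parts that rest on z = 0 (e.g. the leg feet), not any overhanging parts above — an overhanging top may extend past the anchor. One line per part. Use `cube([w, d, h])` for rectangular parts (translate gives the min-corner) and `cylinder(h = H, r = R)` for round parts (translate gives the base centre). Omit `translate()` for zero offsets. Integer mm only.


translate([219, 324, 0]) cylinder(h = 24, r = 87);
translate([219, 324, 24]) cylinder(h = 93, r = 56);
translate([219, 324, 117]) cylinder(h = 24, r = 87);


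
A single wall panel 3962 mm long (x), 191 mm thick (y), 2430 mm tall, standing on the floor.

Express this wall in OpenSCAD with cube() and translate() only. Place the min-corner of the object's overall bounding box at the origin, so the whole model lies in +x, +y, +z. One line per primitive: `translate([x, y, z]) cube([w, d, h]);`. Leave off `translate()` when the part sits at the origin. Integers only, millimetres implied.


cube([3962, 191, 2430]);


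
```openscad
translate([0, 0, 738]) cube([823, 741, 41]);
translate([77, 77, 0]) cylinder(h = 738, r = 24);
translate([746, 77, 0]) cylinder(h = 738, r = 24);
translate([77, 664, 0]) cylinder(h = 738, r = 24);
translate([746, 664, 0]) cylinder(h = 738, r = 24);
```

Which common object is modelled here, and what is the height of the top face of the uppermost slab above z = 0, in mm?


A table. The table height is 779 mm.

A 823×741×41 slab sits at z = 738 on four Ø48 mm round legs — a table. The top surface is at 738 + 41 = 779 mm.


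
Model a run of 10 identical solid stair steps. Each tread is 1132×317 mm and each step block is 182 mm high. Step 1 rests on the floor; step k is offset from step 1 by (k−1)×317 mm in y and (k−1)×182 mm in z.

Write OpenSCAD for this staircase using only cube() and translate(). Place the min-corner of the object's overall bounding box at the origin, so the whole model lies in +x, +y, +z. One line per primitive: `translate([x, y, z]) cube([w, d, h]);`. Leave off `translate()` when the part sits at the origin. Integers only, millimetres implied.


cube([1132, 317, 182]);
translate([0, 317, 182]) cube([1132, 317, 182]);
translate([0, 634, 364]) cube([1132, 317, 182]);
translate([0, 951, 546]) cube([1132, 317, 182]);
translate([0, 1268, 728]) cube([1132, 317, 182]);
translate([0, 1585, 910]) cube([1132, 317, 182]);
translate([0, 1902, 1092]) cube([1132, 317, 182]);
translate([0, 2219, 1274]) cube([1132, 317, 182]);
translate([0, 2536, 1456]) cube([1132, 317, 182]);
translate([0, 2853, 1638]) cube([1132, 317, 182]);


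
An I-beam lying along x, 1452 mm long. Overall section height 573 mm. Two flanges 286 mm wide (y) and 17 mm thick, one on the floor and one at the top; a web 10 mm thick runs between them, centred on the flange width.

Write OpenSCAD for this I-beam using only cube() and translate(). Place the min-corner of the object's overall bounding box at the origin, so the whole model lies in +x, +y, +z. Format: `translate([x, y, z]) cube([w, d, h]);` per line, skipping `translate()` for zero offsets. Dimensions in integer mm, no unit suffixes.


cube([1452, 286, 17]);
translate([0, 138, 17]) cube([1452, 10, 539]);
translate([0, 0, 556]) cube([1452, 286, 17]);


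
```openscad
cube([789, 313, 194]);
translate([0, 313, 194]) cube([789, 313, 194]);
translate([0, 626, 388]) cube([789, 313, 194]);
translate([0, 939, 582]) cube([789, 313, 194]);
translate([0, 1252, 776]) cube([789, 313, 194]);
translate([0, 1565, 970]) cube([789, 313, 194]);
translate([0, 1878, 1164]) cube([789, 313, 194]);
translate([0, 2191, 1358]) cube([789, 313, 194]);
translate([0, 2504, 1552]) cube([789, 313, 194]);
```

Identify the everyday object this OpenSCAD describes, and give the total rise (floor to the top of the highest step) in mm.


A staircase. The total rise is 1746 mm.

9 identical blocks, each offset up and back from the previous — a staircase. Each step is 194 mm tall and there are 9 of them, so the total rise is 9 × 194 = 1746 mm.


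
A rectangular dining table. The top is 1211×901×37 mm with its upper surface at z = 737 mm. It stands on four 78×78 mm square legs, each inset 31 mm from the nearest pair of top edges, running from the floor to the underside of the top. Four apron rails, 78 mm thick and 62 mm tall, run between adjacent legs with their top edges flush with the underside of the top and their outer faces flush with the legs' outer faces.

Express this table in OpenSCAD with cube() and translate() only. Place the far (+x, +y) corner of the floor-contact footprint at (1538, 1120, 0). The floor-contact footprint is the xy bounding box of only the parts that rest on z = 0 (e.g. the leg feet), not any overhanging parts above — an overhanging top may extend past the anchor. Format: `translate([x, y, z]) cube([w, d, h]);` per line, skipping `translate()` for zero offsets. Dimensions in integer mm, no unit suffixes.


translate([358, 250, 700]) cube([1211, 901, 37]);
translate([389, 281, 0]) cube([78, 78, 700]);
translate([1460, 281, 0]) cube([78, 78, 700]);
translate([389, 1042, 0]) cube([78, 78, 700]);
translate([1460, 1042, 0]) cube([78, 78, 700]);
translate([467, 281, 638]) cube([993, 78, 62]);
translate([467, 1042, 638]) cube([993, 78, 62]);
translate([389, 359, 638]) cube([78, 683, 62]);
translate([1460, 359, 638]) cube([78, 683, 62]);


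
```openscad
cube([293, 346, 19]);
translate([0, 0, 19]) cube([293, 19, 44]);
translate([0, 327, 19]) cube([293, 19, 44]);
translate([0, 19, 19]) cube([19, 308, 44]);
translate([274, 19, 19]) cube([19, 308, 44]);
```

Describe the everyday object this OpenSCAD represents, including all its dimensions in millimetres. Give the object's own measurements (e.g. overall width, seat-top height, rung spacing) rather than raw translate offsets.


An open-topped rectangular box: outside dimensions 293×346×63 mm, with a uniform wall and base thickness of 19 mm. The base is a full 293×346 slab on the floor; four walls sit on top of the base. The front and back walls (the −y and +y sides) span the full width; the two side walls fit between them.


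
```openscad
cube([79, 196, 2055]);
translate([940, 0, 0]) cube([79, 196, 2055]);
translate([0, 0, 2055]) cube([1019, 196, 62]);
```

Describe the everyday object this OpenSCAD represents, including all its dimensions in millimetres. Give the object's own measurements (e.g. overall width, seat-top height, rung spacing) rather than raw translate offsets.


A door frame. The clear opening is 861 mm wide and 2055 mm high. Two 79 mm wide jambs, 196 mm deep, stand either side of the opening from the floor to the top of the opening. A 62 mm thick head sits across the top of both jambs, spanning the full outside width of the frame.


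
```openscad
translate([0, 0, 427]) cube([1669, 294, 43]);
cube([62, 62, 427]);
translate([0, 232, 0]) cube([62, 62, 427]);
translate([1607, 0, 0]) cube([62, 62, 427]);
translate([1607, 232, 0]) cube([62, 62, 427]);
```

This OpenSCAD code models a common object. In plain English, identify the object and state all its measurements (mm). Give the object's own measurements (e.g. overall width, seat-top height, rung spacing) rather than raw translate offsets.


A long wooden bench with a 1669 mm (x) × 294 mm (y) seat, 43 mm thick, its top surface 470 mm above the floor. Four 62 mm square legs at the seat corners, flush with the edges, run from z = 0 to the seat underside.


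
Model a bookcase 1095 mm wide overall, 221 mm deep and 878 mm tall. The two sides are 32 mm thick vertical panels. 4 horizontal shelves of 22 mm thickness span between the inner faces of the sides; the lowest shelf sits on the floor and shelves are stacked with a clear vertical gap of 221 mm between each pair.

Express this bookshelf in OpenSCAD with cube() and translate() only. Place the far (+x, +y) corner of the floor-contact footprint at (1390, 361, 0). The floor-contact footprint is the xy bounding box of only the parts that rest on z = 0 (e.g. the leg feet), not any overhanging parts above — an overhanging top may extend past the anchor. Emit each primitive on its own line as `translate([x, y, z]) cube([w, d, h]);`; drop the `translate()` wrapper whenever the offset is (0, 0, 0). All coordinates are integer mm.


translate([295, 140, 0]) cube([32, 221, 878]);
translate([1358, 140, 0]) cube([32, 221, 878]);
translate([327, 140, 0]) cube([1031, 221, 22]);
translate([327, 140, 243]) cube([1031, 221, 22]);
translate([327, 140, 486]) cube([1031, 221, 22]);
translate([327, 140, 729]) cube([1031, 221, 22]);


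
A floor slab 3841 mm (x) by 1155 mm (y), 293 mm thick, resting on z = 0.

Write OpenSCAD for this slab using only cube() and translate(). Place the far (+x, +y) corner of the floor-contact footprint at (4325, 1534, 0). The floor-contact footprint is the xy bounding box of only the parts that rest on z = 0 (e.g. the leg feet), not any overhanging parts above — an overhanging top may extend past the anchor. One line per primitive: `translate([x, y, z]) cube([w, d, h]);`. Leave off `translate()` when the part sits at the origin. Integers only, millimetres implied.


translate([484, 379, 0]) cube([3841, 1155, 293]);


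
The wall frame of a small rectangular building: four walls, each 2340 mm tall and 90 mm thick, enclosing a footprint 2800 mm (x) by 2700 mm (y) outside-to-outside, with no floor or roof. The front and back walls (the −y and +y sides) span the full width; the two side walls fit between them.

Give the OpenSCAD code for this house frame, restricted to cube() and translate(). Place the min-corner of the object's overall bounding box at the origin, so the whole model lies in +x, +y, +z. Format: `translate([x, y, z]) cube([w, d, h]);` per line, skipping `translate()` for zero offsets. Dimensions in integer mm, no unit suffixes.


cube([2800, 90, 2340]);
translate([0, 2610, 0]) cube([2800, 90, 2340]);
translate([0, 90, 0]) cube([90, 2520, 2340]);
translate([2710, 90, 0]) cube([90, 2520, 2340]);


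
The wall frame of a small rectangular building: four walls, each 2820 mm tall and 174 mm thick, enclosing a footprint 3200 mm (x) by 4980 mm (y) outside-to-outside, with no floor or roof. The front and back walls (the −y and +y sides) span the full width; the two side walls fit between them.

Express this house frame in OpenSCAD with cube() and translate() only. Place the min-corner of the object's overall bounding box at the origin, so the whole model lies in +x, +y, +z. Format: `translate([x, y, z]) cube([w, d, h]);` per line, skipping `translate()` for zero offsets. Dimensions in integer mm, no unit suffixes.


cube([3200, 174, 2820]);
translate([0, 4806, 0]) cube([3200, 174, 2820]);
translate([0, 174, 0]) cube([174, 4632, 2820]);
translate([3026, 174, 0]) cube([174, 4632, 2820]);


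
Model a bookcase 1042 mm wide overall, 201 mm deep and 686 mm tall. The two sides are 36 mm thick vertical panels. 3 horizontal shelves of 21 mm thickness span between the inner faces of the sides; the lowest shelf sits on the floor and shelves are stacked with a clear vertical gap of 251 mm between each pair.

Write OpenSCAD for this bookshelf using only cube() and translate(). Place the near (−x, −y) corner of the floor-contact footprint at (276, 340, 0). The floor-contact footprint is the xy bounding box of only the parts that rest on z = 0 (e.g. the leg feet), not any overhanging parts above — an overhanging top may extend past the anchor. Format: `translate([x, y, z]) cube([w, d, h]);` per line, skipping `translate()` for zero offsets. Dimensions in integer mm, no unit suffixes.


translate([276, 340, 0]) cube([36, 201, 686]);
translate([1282, 340, 0]) cube([36, 201, 686]);
translate([312, 340, 0]) cube([970, 201, 21]);
translate([312, 340, 272]) cube([970, 201, 21]);
translate([312, 340, 544]) cube([970, 201, 21]);


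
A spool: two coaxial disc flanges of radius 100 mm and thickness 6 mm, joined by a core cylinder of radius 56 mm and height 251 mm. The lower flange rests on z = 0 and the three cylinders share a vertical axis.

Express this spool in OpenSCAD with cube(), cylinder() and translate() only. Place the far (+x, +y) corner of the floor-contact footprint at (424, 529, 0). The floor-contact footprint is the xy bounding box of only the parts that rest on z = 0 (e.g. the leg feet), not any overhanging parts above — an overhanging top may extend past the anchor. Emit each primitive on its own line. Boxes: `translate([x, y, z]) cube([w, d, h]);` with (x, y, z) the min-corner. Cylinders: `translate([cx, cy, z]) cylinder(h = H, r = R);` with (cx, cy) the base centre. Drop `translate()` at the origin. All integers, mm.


translate([324, 429, 0]) cylinder(h = 6, r = 100);
translate([324, 429, 6]) cylinder(h = 251, r = 56);
translate([324, 429, 257]) cylinder(h = 6, r = 100);


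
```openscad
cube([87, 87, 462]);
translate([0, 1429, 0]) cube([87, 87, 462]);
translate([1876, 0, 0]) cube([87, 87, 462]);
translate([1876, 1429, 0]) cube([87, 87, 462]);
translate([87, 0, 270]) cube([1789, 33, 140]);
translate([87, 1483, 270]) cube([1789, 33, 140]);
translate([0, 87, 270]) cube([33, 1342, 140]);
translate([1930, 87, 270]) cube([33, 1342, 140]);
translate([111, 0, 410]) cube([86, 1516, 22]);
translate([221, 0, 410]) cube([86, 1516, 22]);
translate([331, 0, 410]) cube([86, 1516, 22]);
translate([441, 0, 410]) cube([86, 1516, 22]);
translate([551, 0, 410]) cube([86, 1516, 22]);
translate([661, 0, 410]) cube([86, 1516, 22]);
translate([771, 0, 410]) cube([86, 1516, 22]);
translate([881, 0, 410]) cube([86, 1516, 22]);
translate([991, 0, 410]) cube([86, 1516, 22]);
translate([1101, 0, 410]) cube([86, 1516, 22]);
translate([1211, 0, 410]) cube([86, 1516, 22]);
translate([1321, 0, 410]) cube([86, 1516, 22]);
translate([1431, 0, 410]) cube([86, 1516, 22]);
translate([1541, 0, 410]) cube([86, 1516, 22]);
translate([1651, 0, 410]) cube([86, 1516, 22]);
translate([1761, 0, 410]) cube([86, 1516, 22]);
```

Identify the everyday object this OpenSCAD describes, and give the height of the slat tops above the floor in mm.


A bed frame. The slat-top height is 432 mm.

Four posts, four rails, and a row of slats — a bed frame. Slats sit on the rails at z = 270 + 140 = 410; with slat thickness 22, the top is 432 mm.


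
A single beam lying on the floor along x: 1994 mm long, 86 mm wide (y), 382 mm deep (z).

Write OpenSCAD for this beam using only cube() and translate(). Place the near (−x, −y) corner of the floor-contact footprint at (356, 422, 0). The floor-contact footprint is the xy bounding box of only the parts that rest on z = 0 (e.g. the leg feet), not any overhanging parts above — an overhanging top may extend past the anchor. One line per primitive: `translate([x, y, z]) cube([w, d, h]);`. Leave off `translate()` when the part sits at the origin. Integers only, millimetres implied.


translate([356, 422, 0]) cube([1994, 86, 382]);


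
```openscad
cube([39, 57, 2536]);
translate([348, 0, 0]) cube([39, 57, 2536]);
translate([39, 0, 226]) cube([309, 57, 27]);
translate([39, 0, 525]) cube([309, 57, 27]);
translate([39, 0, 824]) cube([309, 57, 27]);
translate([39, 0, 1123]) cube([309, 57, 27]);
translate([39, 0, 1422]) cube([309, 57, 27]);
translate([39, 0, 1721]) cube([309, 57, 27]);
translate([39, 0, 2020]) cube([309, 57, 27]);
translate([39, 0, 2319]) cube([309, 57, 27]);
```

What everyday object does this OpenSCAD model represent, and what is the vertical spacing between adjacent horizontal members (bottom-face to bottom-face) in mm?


A ladder. The rung spacing is 299 mm.

Two tall 39×57 posts with 8 short bars between them — a ladder. Adjacent rungs sit at z = 226 and z = 525, so the spacing is 525 − 226 = 299 mm.


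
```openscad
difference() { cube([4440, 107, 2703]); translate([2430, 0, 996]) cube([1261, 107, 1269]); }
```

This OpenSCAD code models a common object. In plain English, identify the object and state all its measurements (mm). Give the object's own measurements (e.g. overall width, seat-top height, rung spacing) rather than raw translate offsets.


A wall 4440 mm long (x), 107 mm thick (y), 2703 mm tall, with a rectangular window opening cut through it. The opening is 1261 mm wide and 1269 mm tall; its sill is at z = 996 mm and its near (−x) edge is 2430 mm from the wall's −x end. The opening passes through the full wall thickness.


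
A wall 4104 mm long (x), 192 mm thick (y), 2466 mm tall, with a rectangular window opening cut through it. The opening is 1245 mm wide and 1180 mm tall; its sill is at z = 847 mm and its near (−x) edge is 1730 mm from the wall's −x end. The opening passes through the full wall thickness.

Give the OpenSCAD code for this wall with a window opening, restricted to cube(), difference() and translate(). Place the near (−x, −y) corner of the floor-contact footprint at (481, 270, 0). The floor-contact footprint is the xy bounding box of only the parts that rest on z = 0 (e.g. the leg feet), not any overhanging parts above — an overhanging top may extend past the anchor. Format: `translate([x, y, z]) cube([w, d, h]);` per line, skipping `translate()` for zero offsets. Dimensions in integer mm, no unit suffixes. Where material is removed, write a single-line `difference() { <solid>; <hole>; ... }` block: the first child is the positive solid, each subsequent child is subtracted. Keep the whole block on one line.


difference() { translate([481, 270, 0]) cube([4104, 192, 2466]); translate([2211, 270, 847]) cube([1245, 192, 1180]); }


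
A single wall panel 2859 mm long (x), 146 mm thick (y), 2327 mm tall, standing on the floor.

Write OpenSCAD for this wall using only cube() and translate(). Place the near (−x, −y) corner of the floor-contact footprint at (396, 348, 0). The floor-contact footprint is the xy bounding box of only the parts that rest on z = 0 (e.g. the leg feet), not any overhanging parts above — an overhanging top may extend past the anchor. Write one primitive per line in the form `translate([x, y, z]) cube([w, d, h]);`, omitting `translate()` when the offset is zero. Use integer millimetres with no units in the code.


translate([396, 348, 0]) cube([2859, 146, 2327]);


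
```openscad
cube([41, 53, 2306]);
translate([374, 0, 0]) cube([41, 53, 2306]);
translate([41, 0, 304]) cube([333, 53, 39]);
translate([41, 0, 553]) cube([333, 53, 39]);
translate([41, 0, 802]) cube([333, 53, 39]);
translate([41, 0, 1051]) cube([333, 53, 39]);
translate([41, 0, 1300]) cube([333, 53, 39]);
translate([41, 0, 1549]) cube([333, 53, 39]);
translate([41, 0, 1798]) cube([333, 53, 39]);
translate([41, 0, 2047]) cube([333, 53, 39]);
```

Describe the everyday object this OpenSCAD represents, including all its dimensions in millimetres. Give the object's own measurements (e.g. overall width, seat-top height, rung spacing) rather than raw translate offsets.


A straight ladder. Two 41×53 mm vertical rails, 2306 mm tall, stand 415 mm apart (outside-to-outside) with their front faces coplanar on the −y side. 8 rungs, each 53 mm deep and 39 mm tall, span between the inner faces of the rails, front faces flush with the rails. The lowest rung's underside is at z = 304 mm and rungs are spaced 249 mm apart (underside to underside).


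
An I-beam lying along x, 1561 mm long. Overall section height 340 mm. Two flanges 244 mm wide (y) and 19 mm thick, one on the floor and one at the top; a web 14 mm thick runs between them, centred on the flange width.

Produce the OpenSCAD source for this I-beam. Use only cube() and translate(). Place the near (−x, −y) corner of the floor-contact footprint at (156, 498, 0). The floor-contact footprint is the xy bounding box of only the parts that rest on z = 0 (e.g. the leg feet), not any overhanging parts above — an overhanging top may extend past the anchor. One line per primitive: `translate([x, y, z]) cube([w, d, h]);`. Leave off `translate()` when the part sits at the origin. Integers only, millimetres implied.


translate([156, 498, 0]) cube([1561, 244, 19]);
translate([156, 613, 19]) cube([1561, 14, 302]);
translate([156, 498, 321]) cube([1561, 244, 19]);


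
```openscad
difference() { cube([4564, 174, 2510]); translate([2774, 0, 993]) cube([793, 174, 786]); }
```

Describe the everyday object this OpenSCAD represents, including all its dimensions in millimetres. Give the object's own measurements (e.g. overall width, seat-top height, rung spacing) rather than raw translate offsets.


A wall 4564 mm long (x), 174 mm thick (y), 2510 mm tall, with a rectangular window opening cut through it. The opening is 793 mm wide and 786 mm tall; its sill is at z = 993 mm and its near (−x) edge is 2774 mm from the wall's −x end. The opening passes through the full wall thickness.


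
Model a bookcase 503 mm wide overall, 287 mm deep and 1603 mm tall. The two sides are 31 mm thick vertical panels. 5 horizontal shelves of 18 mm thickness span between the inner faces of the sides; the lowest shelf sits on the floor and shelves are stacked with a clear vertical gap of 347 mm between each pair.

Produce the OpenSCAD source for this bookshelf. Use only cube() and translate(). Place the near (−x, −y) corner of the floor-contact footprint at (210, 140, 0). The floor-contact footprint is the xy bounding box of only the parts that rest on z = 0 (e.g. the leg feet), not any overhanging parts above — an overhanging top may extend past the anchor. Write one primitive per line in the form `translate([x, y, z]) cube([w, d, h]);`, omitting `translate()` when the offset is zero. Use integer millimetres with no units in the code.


translate([210, 140, 0]) cube([31, 287, 1603]);
translate([682, 140, 0]) cube([31, 287, 1603]);
translate([241, 140, 0]) cube([441, 287, 18]);
translate([241, 140, 365]) cube([441, 287, 18]);
translate([241, 140, 730]) cube([441, 287, 18]);
translate([241, 140, 1095]) cube([441, 287, 18]);
translate([241, 140, 1460]) cube([441, 287, 18]);


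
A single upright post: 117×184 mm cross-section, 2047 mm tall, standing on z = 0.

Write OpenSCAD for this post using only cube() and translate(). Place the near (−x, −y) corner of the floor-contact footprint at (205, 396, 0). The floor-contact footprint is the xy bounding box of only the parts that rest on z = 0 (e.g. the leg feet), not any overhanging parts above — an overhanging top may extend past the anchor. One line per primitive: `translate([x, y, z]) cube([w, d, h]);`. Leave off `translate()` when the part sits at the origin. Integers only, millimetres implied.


translate([205, 396, 0]) cube([117, 184, 2047]);


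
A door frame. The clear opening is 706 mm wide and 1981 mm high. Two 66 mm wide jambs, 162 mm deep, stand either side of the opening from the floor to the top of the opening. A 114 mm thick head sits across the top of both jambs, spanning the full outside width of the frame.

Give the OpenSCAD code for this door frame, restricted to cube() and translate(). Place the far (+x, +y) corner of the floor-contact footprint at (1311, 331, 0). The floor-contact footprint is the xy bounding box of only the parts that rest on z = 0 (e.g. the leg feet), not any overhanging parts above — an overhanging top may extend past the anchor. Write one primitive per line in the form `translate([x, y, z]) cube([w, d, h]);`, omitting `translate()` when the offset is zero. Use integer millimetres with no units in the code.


translate([473, 169, 0]) cube([66, 162, 1981]);
translate([1245, 169, 0]) cube([66, 162, 1981]);
translate([473, 169, 1981]) cube([838, 162, 114]);


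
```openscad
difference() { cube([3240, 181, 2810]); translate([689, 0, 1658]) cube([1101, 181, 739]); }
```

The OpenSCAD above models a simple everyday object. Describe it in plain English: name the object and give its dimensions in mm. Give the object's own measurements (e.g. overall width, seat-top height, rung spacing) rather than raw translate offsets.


A wall 3240 mm long (x), 181 mm thick (y), 2810 mm tall, with a rectangular window opening cut through it. The opening is 1101 mm wide and 739 mm tall; its sill is at z = 1658 mm and its near (−x) edge is 689 mm from the wall's −x end. The opening passes through the full wall thickness.


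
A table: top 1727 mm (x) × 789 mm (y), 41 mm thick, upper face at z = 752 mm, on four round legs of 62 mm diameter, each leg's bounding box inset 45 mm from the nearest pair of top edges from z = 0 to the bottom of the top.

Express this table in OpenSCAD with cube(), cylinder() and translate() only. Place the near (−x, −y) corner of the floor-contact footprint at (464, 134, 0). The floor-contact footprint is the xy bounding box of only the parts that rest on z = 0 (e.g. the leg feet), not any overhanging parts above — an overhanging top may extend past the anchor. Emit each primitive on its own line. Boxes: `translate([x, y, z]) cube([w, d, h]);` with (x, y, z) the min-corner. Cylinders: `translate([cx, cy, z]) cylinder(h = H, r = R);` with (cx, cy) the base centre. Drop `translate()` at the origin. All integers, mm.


translate([419, 89, 711]) cube([1727, 789, 41]);
translate([495, 165, 0]) cylinder(h = 711, r = 31);
translate([2070, 165, 0]) cylinder(h = 711, r = 31);
translate([495, 802, 0]) cylinder(h = 711, r = 31);
translate([2070, 802, 0]) cylinder(h = 711, r = 31);


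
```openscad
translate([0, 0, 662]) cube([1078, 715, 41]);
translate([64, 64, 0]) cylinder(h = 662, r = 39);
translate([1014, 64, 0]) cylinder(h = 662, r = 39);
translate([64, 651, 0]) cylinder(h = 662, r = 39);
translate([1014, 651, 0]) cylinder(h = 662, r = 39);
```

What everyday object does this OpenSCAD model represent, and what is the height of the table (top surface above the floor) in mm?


A table. The table height is 703 mm.

A 1078×715×41 slab sits at z = 662 on four Ø78 mm round legs — a table. The top surface is at 662 + 41 = 703 mm.
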